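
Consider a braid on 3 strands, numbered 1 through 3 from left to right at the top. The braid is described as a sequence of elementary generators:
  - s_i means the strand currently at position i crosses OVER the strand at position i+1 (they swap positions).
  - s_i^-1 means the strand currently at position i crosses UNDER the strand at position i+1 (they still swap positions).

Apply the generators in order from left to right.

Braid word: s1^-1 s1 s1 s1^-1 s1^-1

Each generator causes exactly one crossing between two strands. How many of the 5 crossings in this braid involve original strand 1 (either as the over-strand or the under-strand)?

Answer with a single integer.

Gen 1: crossing 1x2. Involves strand 1? yes. Count so far: 1
Gen 2: crossing 2x1. Involves strand 1? yes. Count so far: 2
Gen 3: crossing 1x2. Involves strand 1? yes. Count so far: 3
Gen 4: crossing 2x1. Involves strand 1? yes. Count so far: 4
Gen 5: crossing 1x2. Involves strand 1? yes. Count so far: 5

Answer: 5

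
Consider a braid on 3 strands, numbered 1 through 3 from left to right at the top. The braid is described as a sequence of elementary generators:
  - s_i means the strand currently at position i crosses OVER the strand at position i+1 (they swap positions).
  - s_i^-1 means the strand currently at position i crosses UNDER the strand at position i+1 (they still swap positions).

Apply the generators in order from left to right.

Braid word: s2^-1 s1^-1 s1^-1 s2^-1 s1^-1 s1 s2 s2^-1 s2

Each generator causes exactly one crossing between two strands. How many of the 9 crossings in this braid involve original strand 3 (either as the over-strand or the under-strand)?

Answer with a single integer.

Answer: 7

Derivation:
Gen 1: crossing 2x3. Involves strand 3? yes. Count so far: 1
Gen 2: crossing 1x3. Involves strand 3? yes. Count so far: 2
Gen 3: crossing 3x1. Involves strand 3? yes. Count so far: 3
Gen 4: crossing 3x2. Involves strand 3? yes. Count so far: 4
Gen 5: crossing 1x2. Involves strand 3? no. Count so far: 4
Gen 6: crossing 2x1. Involves strand 3? no. Count so far: 4
Gen 7: crossing 2x3. Involves strand 3? yes. Count so far: 5
Gen 8: crossing 3x2. Involves strand 3? yes. Count so far: 6
Gen 9: crossing 2x3. Involves strand 3? yes. Count so far: 7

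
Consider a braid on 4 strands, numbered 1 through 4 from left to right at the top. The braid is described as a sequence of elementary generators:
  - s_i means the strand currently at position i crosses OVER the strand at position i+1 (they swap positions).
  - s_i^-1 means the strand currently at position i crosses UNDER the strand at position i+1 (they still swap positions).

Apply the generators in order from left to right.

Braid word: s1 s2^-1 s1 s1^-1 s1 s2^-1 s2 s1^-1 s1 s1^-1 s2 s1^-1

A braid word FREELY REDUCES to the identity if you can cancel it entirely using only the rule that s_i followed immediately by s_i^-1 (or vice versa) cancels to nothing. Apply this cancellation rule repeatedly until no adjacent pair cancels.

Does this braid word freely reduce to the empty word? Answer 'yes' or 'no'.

Gen 1 (s1): push. Stack: [s1]
Gen 2 (s2^-1): push. Stack: [s1 s2^-1]
Gen 3 (s1): push. Stack: [s1 s2^-1 s1]
Gen 4 (s1^-1): cancels prior s1. Stack: [s1 s2^-1]
Gen 5 (s1): push. Stack: [s1 s2^-1 s1]
Gen 6 (s2^-1): push. Stack: [s1 s2^-1 s1 s2^-1]
Gen 7 (s2): cancels prior s2^-1. Stack: [s1 s2^-1 s1]
Gen 8 (s1^-1): cancels prior s1. Stack: [s1 s2^-1]
Gen 9 (s1): push. Stack: [s1 s2^-1 s1]
Gen 10 (s1^-1): cancels prior s1. Stack: [s1 s2^-1]
Gen 11 (s2): cancels prior s2^-1. Stack: [s1]
Gen 12 (s1^-1): cancels prior s1. Stack: []
Reduced word: (empty)

Answer: yes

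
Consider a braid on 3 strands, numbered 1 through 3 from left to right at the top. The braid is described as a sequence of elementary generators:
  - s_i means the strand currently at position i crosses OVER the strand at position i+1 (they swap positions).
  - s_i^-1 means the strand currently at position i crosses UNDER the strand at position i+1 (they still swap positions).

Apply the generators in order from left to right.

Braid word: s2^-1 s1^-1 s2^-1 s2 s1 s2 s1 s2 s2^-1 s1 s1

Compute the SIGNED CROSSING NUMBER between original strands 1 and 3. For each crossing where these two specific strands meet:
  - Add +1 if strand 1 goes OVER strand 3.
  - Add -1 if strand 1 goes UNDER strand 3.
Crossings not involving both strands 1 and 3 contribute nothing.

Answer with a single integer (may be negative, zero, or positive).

Gen 1: crossing 2x3. Both 1&3? no. Sum: 0
Gen 2: 1 under 3. Both 1&3? yes. Contrib: -1. Sum: -1
Gen 3: crossing 1x2. Both 1&3? no. Sum: -1
Gen 4: crossing 2x1. Both 1&3? no. Sum: -1
Gen 5: 3 over 1. Both 1&3? yes. Contrib: -1. Sum: -2
Gen 6: crossing 3x2. Both 1&3? no. Sum: -2
Gen 7: crossing 1x2. Both 1&3? no. Sum: -2
Gen 8: 1 over 3. Both 1&3? yes. Contrib: +1. Sum: -1
Gen 9: 3 under 1. Both 1&3? yes. Contrib: +1. Sum: 0
Gen 10: crossing 2x1. Both 1&3? no. Sum: 0
Gen 11: crossing 1x2. Both 1&3? no. Sum: 0

Answer: 0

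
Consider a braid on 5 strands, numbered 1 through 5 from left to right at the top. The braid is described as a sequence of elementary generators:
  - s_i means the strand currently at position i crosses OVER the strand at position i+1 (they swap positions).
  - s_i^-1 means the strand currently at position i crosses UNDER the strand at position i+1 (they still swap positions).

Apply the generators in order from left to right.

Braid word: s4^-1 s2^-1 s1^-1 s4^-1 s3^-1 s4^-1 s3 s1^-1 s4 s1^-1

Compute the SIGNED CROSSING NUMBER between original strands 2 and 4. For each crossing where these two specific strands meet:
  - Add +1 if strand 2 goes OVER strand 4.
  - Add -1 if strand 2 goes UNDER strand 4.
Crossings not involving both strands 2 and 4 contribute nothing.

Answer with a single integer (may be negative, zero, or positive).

Answer: -2

Derivation:
Gen 1: crossing 4x5. Both 2&4? no. Sum: 0
Gen 2: crossing 2x3. Both 2&4? no. Sum: 0
Gen 3: crossing 1x3. Both 2&4? no. Sum: 0
Gen 4: crossing 5x4. Both 2&4? no. Sum: 0
Gen 5: 2 under 4. Both 2&4? yes. Contrib: -1. Sum: -1
Gen 6: crossing 2x5. Both 2&4? no. Sum: -1
Gen 7: crossing 4x5. Both 2&4? no. Sum: -1
Gen 8: crossing 3x1. Both 2&4? no. Sum: -1
Gen 9: 4 over 2. Both 2&4? yes. Contrib: -1. Sum: -2
Gen 10: crossing 1x3. Both 2&4? no. Sum: -2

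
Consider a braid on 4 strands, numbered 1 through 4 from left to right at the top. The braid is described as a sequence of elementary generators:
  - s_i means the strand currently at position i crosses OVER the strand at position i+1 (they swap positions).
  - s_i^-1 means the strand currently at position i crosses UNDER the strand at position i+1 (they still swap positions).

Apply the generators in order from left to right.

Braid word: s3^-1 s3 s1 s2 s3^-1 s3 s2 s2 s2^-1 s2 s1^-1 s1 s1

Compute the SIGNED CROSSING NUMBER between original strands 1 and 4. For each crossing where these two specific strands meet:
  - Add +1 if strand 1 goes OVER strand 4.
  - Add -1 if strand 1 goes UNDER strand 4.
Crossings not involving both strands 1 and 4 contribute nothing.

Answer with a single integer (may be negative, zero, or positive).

Gen 1: crossing 3x4. Both 1&4? no. Sum: 0
Gen 2: crossing 4x3. Both 1&4? no. Sum: 0
Gen 3: crossing 1x2. Both 1&4? no. Sum: 0
Gen 4: crossing 1x3. Both 1&4? no. Sum: 0
Gen 5: 1 under 4. Both 1&4? yes. Contrib: -1. Sum: -1
Gen 6: 4 over 1. Both 1&4? yes. Contrib: -1. Sum: -2
Gen 7: crossing 3x1. Both 1&4? no. Sum: -2
Gen 8: crossing 1x3. Both 1&4? no. Sum: -2
Gen 9: crossing 3x1. Both 1&4? no. Sum: -2
Gen 10: crossing 1x3. Both 1&4? no. Sum: -2
Gen 11: crossing 2x3. Both 1&4? no. Sum: -2
Gen 12: crossing 3x2. Both 1&4? no. Sum: -2
Gen 13: crossing 2x3. Both 1&4? no. Sum: -2

Answer: -2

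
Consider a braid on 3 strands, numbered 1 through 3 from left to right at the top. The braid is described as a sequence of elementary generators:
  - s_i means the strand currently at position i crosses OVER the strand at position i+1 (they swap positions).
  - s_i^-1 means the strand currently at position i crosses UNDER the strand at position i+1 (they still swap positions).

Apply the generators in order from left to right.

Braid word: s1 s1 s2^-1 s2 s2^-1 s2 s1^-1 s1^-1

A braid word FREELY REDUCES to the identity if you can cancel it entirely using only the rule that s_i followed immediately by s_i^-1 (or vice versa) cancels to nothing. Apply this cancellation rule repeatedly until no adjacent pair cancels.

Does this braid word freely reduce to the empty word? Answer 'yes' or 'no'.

Gen 1 (s1): push. Stack: [s1]
Gen 2 (s1): push. Stack: [s1 s1]
Gen 3 (s2^-1): push. Stack: [s1 s1 s2^-1]
Gen 4 (s2): cancels prior s2^-1. Stack: [s1 s1]
Gen 5 (s2^-1): push. Stack: [s1 s1 s2^-1]
Gen 6 (s2): cancels prior s2^-1. Stack: [s1 s1]
Gen 7 (s1^-1): cancels prior s1. Stack: [s1]
Gen 8 (s1^-1): cancels prior s1. Stack: []
Reduced word: (empty)

Answer: yes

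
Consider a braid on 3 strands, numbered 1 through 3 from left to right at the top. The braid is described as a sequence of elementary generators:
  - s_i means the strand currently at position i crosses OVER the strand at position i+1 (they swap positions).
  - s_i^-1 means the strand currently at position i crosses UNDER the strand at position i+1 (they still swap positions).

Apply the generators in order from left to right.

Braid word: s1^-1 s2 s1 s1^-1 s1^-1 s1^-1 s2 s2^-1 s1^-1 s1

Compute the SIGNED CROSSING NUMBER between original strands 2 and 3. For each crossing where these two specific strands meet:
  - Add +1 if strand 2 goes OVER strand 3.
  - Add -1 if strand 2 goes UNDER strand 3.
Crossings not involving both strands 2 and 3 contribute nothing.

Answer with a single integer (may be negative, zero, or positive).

Gen 1: crossing 1x2. Both 2&3? no. Sum: 0
Gen 2: crossing 1x3. Both 2&3? no. Sum: 0
Gen 3: 2 over 3. Both 2&3? yes. Contrib: +1. Sum: 1
Gen 4: 3 under 2. Both 2&3? yes. Contrib: +1. Sum: 2
Gen 5: 2 under 3. Both 2&3? yes. Contrib: -1. Sum: 1
Gen 6: 3 under 2. Both 2&3? yes. Contrib: +1. Sum: 2
Gen 7: crossing 3x1. Both 2&3? no. Sum: 2
Gen 8: crossing 1x3. Both 2&3? no. Sum: 2
Gen 9: 2 under 3. Both 2&3? yes. Contrib: -1. Sum: 1
Gen 10: 3 over 2. Both 2&3? yes. Contrib: -1. Sum: 0

Answer: 0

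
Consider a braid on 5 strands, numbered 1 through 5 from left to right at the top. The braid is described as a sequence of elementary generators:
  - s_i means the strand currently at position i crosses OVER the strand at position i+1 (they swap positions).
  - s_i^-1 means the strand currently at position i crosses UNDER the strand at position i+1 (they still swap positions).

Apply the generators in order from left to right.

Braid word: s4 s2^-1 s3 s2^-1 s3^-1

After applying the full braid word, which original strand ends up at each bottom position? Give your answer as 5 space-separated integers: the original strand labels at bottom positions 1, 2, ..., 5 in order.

Gen 1 (s4): strand 4 crosses over strand 5. Perm now: [1 2 3 5 4]
Gen 2 (s2^-1): strand 2 crosses under strand 3. Perm now: [1 3 2 5 4]
Gen 3 (s3): strand 2 crosses over strand 5. Perm now: [1 3 5 2 4]
Gen 4 (s2^-1): strand 3 crosses under strand 5. Perm now: [1 5 3 2 4]
Gen 5 (s3^-1): strand 3 crosses under strand 2. Perm now: [1 5 2 3 4]

Answer: 1 5 2 3 4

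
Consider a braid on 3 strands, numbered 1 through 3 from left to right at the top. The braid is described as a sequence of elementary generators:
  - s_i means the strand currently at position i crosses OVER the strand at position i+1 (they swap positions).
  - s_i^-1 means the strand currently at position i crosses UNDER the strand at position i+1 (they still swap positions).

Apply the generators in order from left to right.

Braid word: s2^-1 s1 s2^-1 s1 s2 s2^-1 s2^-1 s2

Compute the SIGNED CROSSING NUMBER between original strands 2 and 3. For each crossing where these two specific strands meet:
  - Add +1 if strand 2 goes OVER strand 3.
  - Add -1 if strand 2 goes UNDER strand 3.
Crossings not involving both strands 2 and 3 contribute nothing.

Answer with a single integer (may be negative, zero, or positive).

Gen 1: 2 under 3. Both 2&3? yes. Contrib: -1. Sum: -1
Gen 2: crossing 1x3. Both 2&3? no. Sum: -1
Gen 3: crossing 1x2. Both 2&3? no. Sum: -1
Gen 4: 3 over 2. Both 2&3? yes. Contrib: -1. Sum: -2
Gen 5: crossing 3x1. Both 2&3? no. Sum: -2
Gen 6: crossing 1x3. Both 2&3? no. Sum: -2
Gen 7: crossing 3x1. Both 2&3? no. Sum: -2
Gen 8: crossing 1x3. Both 2&3? no. Sum: -2

Answer: -2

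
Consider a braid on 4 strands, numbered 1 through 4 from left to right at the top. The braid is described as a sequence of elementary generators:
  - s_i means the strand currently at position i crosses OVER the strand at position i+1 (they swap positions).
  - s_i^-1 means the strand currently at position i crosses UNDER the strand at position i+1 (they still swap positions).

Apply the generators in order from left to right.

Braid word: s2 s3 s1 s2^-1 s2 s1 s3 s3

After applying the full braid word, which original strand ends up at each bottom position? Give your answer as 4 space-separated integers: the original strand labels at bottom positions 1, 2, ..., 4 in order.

Gen 1 (s2): strand 2 crosses over strand 3. Perm now: [1 3 2 4]
Gen 2 (s3): strand 2 crosses over strand 4. Perm now: [1 3 4 2]
Gen 3 (s1): strand 1 crosses over strand 3. Perm now: [3 1 4 2]
Gen 4 (s2^-1): strand 1 crosses under strand 4. Perm now: [3 4 1 2]
Gen 5 (s2): strand 4 crosses over strand 1. Perm now: [3 1 4 2]
Gen 6 (s1): strand 3 crosses over strand 1. Perm now: [1 3 4 2]
Gen 7 (s3): strand 4 crosses over strand 2. Perm now: [1 3 2 4]
Gen 8 (s3): strand 2 crosses over strand 4. Perm now: [1 3 4 2]

Answer: 1 3 4 2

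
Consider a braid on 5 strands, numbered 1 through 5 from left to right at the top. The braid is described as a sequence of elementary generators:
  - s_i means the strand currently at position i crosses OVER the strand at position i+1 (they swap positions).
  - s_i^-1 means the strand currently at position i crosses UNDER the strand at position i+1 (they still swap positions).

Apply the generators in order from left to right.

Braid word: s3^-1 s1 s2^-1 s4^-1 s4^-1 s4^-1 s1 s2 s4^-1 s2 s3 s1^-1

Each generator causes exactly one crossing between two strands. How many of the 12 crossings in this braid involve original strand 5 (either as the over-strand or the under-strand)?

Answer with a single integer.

Gen 1: crossing 3x4. Involves strand 5? no. Count so far: 0
Gen 2: crossing 1x2. Involves strand 5? no. Count so far: 0
Gen 3: crossing 1x4. Involves strand 5? no. Count so far: 0
Gen 4: crossing 3x5. Involves strand 5? yes. Count so far: 1
Gen 5: crossing 5x3. Involves strand 5? yes. Count so far: 2
Gen 6: crossing 3x5. Involves strand 5? yes. Count so far: 3
Gen 7: crossing 2x4. Involves strand 5? no. Count so far: 3
Gen 8: crossing 2x1. Involves strand 5? no. Count so far: 3
Gen 9: crossing 5x3. Involves strand 5? yes. Count so far: 4
Gen 10: crossing 1x2. Involves strand 5? no. Count so far: 4
Gen 11: crossing 1x3. Involves strand 5? no. Count so far: 4
Gen 12: crossing 4x2. Involves strand 5? no. Count so far: 4

Answer: 4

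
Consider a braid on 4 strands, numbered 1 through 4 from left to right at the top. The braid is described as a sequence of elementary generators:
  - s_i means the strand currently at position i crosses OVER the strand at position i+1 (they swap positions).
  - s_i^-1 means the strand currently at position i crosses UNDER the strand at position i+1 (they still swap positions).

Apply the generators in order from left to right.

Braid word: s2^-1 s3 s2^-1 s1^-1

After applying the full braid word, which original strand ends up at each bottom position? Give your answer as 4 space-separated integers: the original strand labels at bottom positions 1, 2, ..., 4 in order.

Gen 1 (s2^-1): strand 2 crosses under strand 3. Perm now: [1 3 2 4]
Gen 2 (s3): strand 2 crosses over strand 4. Perm now: [1 3 4 2]
Gen 3 (s2^-1): strand 3 crosses under strand 4. Perm now: [1 4 3 2]
Gen 4 (s1^-1): strand 1 crosses under strand 4. Perm now: [4 1 3 2]

Answer: 4 1 3 2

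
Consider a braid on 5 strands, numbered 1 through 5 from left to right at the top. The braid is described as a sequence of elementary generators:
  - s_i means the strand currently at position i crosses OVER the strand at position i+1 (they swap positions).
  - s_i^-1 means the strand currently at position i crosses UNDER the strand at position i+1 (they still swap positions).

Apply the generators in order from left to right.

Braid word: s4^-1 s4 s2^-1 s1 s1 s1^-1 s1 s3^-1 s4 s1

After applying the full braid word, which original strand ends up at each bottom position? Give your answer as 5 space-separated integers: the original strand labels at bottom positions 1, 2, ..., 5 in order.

Answer: 3 1 4 5 2

Derivation:
Gen 1 (s4^-1): strand 4 crosses under strand 5. Perm now: [1 2 3 5 4]
Gen 2 (s4): strand 5 crosses over strand 4. Perm now: [1 2 3 4 5]
Gen 3 (s2^-1): strand 2 crosses under strand 3. Perm now: [1 3 2 4 5]
Gen 4 (s1): strand 1 crosses over strand 3. Perm now: [3 1 2 4 5]
Gen 5 (s1): strand 3 crosses over strand 1. Perm now: [1 3 2 4 5]
Gen 6 (s1^-1): strand 1 crosses under strand 3. Perm now: [3 1 2 4 5]
Gen 7 (s1): strand 3 crosses over strand 1. Perm now: [1 3 2 4 5]
Gen 8 (s3^-1): strand 2 crosses under strand 4. Perm now: [1 3 4 2 5]
Gen 9 (s4): strand 2 crosses over strand 5. Perm now: [1 3 4 5 2]
Gen 10 (s1): strand 1 crosses over strand 3. Perm now: [3 1 4 5 2]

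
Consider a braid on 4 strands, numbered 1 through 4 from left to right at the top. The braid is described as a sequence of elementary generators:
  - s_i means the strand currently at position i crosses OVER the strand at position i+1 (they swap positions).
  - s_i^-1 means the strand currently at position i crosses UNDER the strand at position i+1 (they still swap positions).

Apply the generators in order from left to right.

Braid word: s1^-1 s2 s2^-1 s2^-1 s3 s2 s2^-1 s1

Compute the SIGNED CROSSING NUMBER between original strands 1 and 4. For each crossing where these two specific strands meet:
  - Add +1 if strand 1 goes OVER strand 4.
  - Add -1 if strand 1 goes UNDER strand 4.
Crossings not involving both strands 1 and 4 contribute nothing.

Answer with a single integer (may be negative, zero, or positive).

Gen 1: crossing 1x2. Both 1&4? no. Sum: 0
Gen 2: crossing 1x3. Both 1&4? no. Sum: 0
Gen 3: crossing 3x1. Both 1&4? no. Sum: 0
Gen 4: crossing 1x3. Both 1&4? no. Sum: 0
Gen 5: 1 over 4. Both 1&4? yes. Contrib: +1. Sum: 1
Gen 6: crossing 3x4. Both 1&4? no. Sum: 1
Gen 7: crossing 4x3. Both 1&4? no. Sum: 1
Gen 8: crossing 2x3. Both 1&4? no. Sum: 1

Answer: 1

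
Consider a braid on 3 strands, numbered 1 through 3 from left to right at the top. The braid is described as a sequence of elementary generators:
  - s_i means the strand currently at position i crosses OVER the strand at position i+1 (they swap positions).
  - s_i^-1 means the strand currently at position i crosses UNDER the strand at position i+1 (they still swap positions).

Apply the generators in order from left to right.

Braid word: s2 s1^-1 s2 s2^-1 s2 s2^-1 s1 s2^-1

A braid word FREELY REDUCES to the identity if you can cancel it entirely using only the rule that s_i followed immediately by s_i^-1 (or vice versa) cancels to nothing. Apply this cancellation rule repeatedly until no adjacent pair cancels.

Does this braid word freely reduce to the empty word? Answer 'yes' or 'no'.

Answer: yes

Derivation:
Gen 1 (s2): push. Stack: [s2]
Gen 2 (s1^-1): push. Stack: [s2 s1^-1]
Gen 3 (s2): push. Stack: [s2 s1^-1 s2]
Gen 4 (s2^-1): cancels prior s2. Stack: [s2 s1^-1]
Gen 5 (s2): push. Stack: [s2 s1^-1 s2]
Gen 6 (s2^-1): cancels prior s2. Stack: [s2 s1^-1]
Gen 7 (s1): cancels prior s1^-1. Stack: [s2]
Gen 8 (s2^-1): cancels prior s2. Stack: []
Reduced word: (empty)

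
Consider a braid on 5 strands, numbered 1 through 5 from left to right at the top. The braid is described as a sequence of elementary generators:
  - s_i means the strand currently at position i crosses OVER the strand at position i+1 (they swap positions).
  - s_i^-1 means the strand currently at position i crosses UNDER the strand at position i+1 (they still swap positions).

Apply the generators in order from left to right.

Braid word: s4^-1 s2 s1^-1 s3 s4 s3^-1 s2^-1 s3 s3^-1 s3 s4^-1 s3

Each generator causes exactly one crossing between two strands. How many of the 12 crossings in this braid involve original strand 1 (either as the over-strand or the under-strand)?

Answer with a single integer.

Gen 1: crossing 4x5. Involves strand 1? no. Count so far: 0
Gen 2: crossing 2x3. Involves strand 1? no. Count so far: 0
Gen 3: crossing 1x3. Involves strand 1? yes. Count so far: 1
Gen 4: crossing 2x5. Involves strand 1? no. Count so far: 1
Gen 5: crossing 2x4. Involves strand 1? no. Count so far: 1
Gen 6: crossing 5x4. Involves strand 1? no. Count so far: 1
Gen 7: crossing 1x4. Involves strand 1? yes. Count so far: 2
Gen 8: crossing 1x5. Involves strand 1? yes. Count so far: 3
Gen 9: crossing 5x1. Involves strand 1? yes. Count so far: 4
Gen 10: crossing 1x5. Involves strand 1? yes. Count so far: 5
Gen 11: crossing 1x2. Involves strand 1? yes. Count so far: 6
Gen 12: crossing 5x2. Involves strand 1? no. Count so far: 6

Answer: 6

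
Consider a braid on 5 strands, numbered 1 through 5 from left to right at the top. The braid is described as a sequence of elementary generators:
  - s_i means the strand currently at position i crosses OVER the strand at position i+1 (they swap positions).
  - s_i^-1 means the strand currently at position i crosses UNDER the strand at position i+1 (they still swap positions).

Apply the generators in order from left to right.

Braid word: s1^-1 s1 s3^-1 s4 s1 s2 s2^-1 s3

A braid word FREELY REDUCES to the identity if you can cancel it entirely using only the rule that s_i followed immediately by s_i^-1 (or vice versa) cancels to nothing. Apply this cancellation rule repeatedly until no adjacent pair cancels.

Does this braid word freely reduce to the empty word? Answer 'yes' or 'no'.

Gen 1 (s1^-1): push. Stack: [s1^-1]
Gen 2 (s1): cancels prior s1^-1. Stack: []
Gen 3 (s3^-1): push. Stack: [s3^-1]
Gen 4 (s4): push. Stack: [s3^-1 s4]
Gen 5 (s1): push. Stack: [s3^-1 s4 s1]
Gen 6 (s2): push. Stack: [s3^-1 s4 s1 s2]
Gen 7 (s2^-1): cancels prior s2. Stack: [s3^-1 s4 s1]
Gen 8 (s3): push. Stack: [s3^-1 s4 s1 s3]
Reduced word: s3^-1 s4 s1 s3

Answer: no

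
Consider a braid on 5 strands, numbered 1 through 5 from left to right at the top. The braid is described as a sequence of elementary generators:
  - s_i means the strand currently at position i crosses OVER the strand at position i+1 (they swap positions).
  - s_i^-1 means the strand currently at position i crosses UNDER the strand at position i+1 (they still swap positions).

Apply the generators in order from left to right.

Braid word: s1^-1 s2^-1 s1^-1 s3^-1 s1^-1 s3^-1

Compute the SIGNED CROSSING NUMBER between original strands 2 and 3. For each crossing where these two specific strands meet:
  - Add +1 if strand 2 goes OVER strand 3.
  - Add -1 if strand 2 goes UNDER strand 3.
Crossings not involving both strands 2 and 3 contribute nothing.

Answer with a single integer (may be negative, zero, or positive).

Gen 1: crossing 1x2. Both 2&3? no. Sum: 0
Gen 2: crossing 1x3. Both 2&3? no. Sum: 0
Gen 3: 2 under 3. Both 2&3? yes. Contrib: -1. Sum: -1
Gen 4: crossing 1x4. Both 2&3? no. Sum: -1
Gen 5: 3 under 2. Both 2&3? yes. Contrib: +1. Sum: 0
Gen 6: crossing 4x1. Both 2&3? no. Sum: 0

Answer: 0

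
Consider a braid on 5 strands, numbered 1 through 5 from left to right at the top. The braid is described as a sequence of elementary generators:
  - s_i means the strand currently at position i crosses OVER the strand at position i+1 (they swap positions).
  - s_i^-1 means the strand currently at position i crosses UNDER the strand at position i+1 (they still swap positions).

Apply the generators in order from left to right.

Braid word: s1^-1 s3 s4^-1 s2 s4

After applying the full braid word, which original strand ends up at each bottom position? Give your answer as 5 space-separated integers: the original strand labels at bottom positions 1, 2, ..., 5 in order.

Answer: 2 4 1 3 5

Derivation:
Gen 1 (s1^-1): strand 1 crosses under strand 2. Perm now: [2 1 3 4 5]
Gen 2 (s3): strand 3 crosses over strand 4. Perm now: [2 1 4 3 5]
Gen 3 (s4^-1): strand 3 crosses under strand 5. Perm now: [2 1 4 5 3]
Gen 4 (s2): strand 1 crosses over strand 4. Perm now: [2 4 1 5 3]
Gen 5 (s4): strand 5 crosses over strand 3. Perm now: [2 4 1 3 5]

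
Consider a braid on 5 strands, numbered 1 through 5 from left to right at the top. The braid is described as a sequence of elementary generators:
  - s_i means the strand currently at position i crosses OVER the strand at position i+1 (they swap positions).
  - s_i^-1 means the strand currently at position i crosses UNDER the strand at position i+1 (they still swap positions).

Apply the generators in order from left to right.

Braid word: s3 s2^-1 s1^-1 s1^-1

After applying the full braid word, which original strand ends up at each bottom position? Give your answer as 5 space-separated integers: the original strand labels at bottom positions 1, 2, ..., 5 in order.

Gen 1 (s3): strand 3 crosses over strand 4. Perm now: [1 2 4 3 5]
Gen 2 (s2^-1): strand 2 crosses under strand 4. Perm now: [1 4 2 3 5]
Gen 3 (s1^-1): strand 1 crosses under strand 4. Perm now: [4 1 2 3 5]
Gen 4 (s1^-1): strand 4 crosses under strand 1. Perm now: [1 4 2 3 5]

Answer: 1 4 2 3 5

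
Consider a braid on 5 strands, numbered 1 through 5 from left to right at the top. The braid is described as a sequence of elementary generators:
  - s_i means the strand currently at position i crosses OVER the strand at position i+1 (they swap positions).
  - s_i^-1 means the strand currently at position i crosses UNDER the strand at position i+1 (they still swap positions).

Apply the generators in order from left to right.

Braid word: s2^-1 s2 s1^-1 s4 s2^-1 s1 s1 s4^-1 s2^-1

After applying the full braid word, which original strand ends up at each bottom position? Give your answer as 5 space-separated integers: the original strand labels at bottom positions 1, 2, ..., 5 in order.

Answer: 2 1 3 4 5

Derivation:
Gen 1 (s2^-1): strand 2 crosses under strand 3. Perm now: [1 3 2 4 5]
Gen 2 (s2): strand 3 crosses over strand 2. Perm now: [1 2 3 4 5]
Gen 3 (s1^-1): strand 1 crosses under strand 2. Perm now: [2 1 3 4 5]
Gen 4 (s4): strand 4 crosses over strand 5. Perm now: [2 1 3 5 4]
Gen 5 (s2^-1): strand 1 crosses under strand 3. Perm now: [2 3 1 5 4]
Gen 6 (s1): strand 2 crosses over strand 3. Perm now: [3 2 1 5 4]
Gen 7 (s1): strand 3 crosses over strand 2. Perm now: [2 3 1 5 4]
Gen 8 (s4^-1): strand 5 crosses under strand 4. Perm now: [2 3 1 4 5]
Gen 9 (s2^-1): strand 3 crosses under strand 1. Perm now: [2 1 3 4 5]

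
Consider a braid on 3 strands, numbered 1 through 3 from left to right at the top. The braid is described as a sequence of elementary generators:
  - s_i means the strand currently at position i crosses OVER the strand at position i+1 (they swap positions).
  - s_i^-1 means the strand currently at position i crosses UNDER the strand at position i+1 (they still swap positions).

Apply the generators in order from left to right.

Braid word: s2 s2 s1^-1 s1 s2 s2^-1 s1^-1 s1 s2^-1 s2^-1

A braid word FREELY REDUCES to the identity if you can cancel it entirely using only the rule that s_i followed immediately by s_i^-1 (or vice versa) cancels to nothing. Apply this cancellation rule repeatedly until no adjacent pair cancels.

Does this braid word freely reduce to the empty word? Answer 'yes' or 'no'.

Answer: yes

Derivation:
Gen 1 (s2): push. Stack: [s2]
Gen 2 (s2): push. Stack: [s2 s2]
Gen 3 (s1^-1): push. Stack: [s2 s2 s1^-1]
Gen 4 (s1): cancels prior s1^-1. Stack: [s2 s2]
Gen 5 (s2): push. Stack: [s2 s2 s2]
Gen 6 (s2^-1): cancels prior s2. Stack: [s2 s2]
Gen 7 (s1^-1): push. Stack: [s2 s2 s1^-1]
Gen 8 (s1): cancels prior s1^-1. Stack: [s2 s2]
Gen 9 (s2^-1): cancels prior s2. Stack: [s2]
Gen 10 (s2^-1): cancels prior s2. Stack: []
Reduced word: (empty)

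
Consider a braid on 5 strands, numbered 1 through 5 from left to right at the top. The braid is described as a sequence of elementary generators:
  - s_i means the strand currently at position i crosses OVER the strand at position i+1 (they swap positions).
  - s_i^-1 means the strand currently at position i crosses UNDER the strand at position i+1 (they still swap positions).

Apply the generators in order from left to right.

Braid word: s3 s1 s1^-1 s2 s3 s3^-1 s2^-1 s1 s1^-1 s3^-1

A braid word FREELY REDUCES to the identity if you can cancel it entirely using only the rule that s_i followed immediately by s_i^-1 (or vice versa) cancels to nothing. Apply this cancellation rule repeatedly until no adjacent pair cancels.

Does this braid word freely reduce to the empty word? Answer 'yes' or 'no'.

Answer: yes

Derivation:
Gen 1 (s3): push. Stack: [s3]
Gen 2 (s1): push. Stack: [s3 s1]
Gen 3 (s1^-1): cancels prior s1. Stack: [s3]
Gen 4 (s2): push. Stack: [s3 s2]
Gen 5 (s3): push. Stack: [s3 s2 s3]
Gen 6 (s3^-1): cancels prior s3. Stack: [s3 s2]
Gen 7 (s2^-1): cancels prior s2. Stack: [s3]
Gen 8 (s1): push. Stack: [s3 s1]
Gen 9 (s1^-1): cancels prior s1. Stack: [s3]
Gen 10 (s3^-1): cancels prior s3. Stack: []
Reduced word: (empty)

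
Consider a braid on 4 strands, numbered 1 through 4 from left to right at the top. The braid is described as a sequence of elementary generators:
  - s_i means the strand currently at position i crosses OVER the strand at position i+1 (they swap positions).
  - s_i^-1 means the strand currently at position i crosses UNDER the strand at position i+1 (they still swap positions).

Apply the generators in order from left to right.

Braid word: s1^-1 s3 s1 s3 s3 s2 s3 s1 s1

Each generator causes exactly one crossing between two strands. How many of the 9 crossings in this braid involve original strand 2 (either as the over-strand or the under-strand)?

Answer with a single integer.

Gen 1: crossing 1x2. Involves strand 2? yes. Count so far: 1
Gen 2: crossing 3x4. Involves strand 2? no. Count so far: 1
Gen 3: crossing 2x1. Involves strand 2? yes. Count so far: 2
Gen 4: crossing 4x3. Involves strand 2? no. Count so far: 2
Gen 5: crossing 3x4. Involves strand 2? no. Count so far: 2
Gen 6: crossing 2x4. Involves strand 2? yes. Count so far: 3
Gen 7: crossing 2x3. Involves strand 2? yes. Count so far: 4
Gen 8: crossing 1x4. Involves strand 2? no. Count so far: 4
Gen 9: crossing 4x1. Involves strand 2? no. Count so far: 4

Answer: 4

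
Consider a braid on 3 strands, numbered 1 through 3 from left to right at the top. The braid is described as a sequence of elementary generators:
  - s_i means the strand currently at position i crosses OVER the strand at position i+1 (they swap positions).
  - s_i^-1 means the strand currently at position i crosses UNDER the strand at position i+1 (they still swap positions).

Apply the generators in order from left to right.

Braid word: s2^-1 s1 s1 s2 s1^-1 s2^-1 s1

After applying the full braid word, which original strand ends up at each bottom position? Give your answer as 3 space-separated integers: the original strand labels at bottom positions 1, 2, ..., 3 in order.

Answer: 3 2 1

Derivation:
Gen 1 (s2^-1): strand 2 crosses under strand 3. Perm now: [1 3 2]
Gen 2 (s1): strand 1 crosses over strand 3. Perm now: [3 1 2]
Gen 3 (s1): strand 3 crosses over strand 1. Perm now: [1 3 2]
Gen 4 (s2): strand 3 crosses over strand 2. Perm now: [1 2 3]
Gen 5 (s1^-1): strand 1 crosses under strand 2. Perm now: [2 1 3]
Gen 6 (s2^-1): strand 1 crosses under strand 3. Perm now: [2 3 1]
Gen 7 (s1): strand 2 crosses over strand 3. Perm now: [3 2 1]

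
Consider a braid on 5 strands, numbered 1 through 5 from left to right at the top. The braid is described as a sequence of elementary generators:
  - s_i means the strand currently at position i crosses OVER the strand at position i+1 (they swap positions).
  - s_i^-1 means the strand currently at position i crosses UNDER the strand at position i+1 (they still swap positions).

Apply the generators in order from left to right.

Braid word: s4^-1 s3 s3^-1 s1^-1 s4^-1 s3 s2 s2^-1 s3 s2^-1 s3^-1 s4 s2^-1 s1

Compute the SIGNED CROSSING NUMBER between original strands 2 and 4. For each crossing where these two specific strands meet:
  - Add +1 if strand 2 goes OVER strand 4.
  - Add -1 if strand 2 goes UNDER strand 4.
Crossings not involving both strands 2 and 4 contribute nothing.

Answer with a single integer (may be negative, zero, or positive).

Answer: 1

Derivation:
Gen 1: crossing 4x5. Both 2&4? no. Sum: 0
Gen 2: crossing 3x5. Both 2&4? no. Sum: 0
Gen 3: crossing 5x3. Both 2&4? no. Sum: 0
Gen 4: crossing 1x2. Both 2&4? no. Sum: 0
Gen 5: crossing 5x4. Both 2&4? no. Sum: 0
Gen 6: crossing 3x4. Both 2&4? no. Sum: 0
Gen 7: crossing 1x4. Both 2&4? no. Sum: 0
Gen 8: crossing 4x1. Both 2&4? no. Sum: 0
Gen 9: crossing 4x3. Both 2&4? no. Sum: 0
Gen 10: crossing 1x3. Both 2&4? no. Sum: 0
Gen 11: crossing 1x4. Both 2&4? no. Sum: 0
Gen 12: crossing 1x5. Both 2&4? no. Sum: 0
Gen 13: crossing 3x4. Both 2&4? no. Sum: 0
Gen 14: 2 over 4. Both 2&4? yes. Contrib: +1. Sum: 1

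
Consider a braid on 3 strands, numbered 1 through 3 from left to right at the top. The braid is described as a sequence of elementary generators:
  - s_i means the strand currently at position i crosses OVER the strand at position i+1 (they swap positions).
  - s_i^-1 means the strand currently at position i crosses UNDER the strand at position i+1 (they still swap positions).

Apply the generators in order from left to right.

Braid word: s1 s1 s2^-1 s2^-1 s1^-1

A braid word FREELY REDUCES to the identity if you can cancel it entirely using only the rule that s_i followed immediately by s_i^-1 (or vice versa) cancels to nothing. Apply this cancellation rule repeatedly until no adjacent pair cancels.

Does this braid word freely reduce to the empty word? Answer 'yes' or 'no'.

Gen 1 (s1): push. Stack: [s1]
Gen 2 (s1): push. Stack: [s1 s1]
Gen 3 (s2^-1): push. Stack: [s1 s1 s2^-1]
Gen 4 (s2^-1): push. Stack: [s1 s1 s2^-1 s2^-1]
Gen 5 (s1^-1): push. Stack: [s1 s1 s2^-1 s2^-1 s1^-1]
Reduced word: s1 s1 s2^-1 s2^-1 s1^-1

Answer: no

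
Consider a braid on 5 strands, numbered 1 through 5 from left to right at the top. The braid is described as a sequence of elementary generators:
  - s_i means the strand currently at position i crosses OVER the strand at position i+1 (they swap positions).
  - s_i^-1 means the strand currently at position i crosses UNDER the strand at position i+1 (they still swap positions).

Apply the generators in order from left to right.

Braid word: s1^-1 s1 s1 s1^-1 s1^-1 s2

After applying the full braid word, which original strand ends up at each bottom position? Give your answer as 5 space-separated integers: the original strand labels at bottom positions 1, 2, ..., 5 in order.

Answer: 2 3 1 4 5

Derivation:
Gen 1 (s1^-1): strand 1 crosses under strand 2. Perm now: [2 1 3 4 5]
Gen 2 (s1): strand 2 crosses over strand 1. Perm now: [1 2 3 4 5]
Gen 3 (s1): strand 1 crosses over strand 2. Perm now: [2 1 3 4 5]
Gen 4 (s1^-1): strand 2 crosses under strand 1. Perm now: [1 2 3 4 5]
Gen 5 (s1^-1): strand 1 crosses under strand 2. Perm now: [2 1 3 4 5]
Gen 6 (s2): strand 1 crosses over strand 3. Perm now: [2 3 1 4 5]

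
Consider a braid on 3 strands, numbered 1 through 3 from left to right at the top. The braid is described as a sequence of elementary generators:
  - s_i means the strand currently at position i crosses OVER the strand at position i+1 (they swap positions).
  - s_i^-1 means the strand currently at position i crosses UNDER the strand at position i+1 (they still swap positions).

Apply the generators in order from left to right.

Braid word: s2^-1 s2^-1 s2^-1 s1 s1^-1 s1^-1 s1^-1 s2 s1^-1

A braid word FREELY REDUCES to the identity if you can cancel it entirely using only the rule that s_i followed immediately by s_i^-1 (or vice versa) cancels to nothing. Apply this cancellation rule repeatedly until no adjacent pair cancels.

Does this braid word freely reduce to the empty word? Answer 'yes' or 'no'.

Gen 1 (s2^-1): push. Stack: [s2^-1]
Gen 2 (s2^-1): push. Stack: [s2^-1 s2^-1]
Gen 3 (s2^-1): push. Stack: [s2^-1 s2^-1 s2^-1]
Gen 4 (s1): push. Stack: [s2^-1 s2^-1 s2^-1 s1]
Gen 5 (s1^-1): cancels prior s1. Stack: [s2^-1 s2^-1 s2^-1]
Gen 6 (s1^-1): push. Stack: [s2^-1 s2^-1 s2^-1 s1^-1]
Gen 7 (s1^-1): push. Stack: [s2^-1 s2^-1 s2^-1 s1^-1 s1^-1]
Gen 8 (s2): push. Stack: [s2^-1 s2^-1 s2^-1 s1^-1 s1^-1 s2]
Gen 9 (s1^-1): push. Stack: [s2^-1 s2^-1 s2^-1 s1^-1 s1^-1 s2 s1^-1]
Reduced word: s2^-1 s2^-1 s2^-1 s1^-1 s1^-1 s2 s1^-1

Answer: no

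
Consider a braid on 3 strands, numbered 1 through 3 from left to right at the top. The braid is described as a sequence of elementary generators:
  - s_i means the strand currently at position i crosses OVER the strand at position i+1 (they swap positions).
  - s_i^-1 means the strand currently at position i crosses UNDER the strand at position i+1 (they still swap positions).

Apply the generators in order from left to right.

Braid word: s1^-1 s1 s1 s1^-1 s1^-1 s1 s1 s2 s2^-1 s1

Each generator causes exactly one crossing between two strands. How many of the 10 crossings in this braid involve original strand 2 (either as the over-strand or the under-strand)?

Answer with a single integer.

Gen 1: crossing 1x2. Involves strand 2? yes. Count so far: 1
Gen 2: crossing 2x1. Involves strand 2? yes. Count so far: 2
Gen 3: crossing 1x2. Involves strand 2? yes. Count so far: 3
Gen 4: crossing 2x1. Involves strand 2? yes. Count so far: 4
Gen 5: crossing 1x2. Involves strand 2? yes. Count so far: 5
Gen 6: crossing 2x1. Involves strand 2? yes. Count so far: 6
Gen 7: crossing 1x2. Involves strand 2? yes. Count so far: 7
Gen 8: crossing 1x3. Involves strand 2? no. Count so far: 7
Gen 9: crossing 3x1. Involves strand 2? no. Count so far: 7
Gen 10: crossing 2x1. Involves strand 2? yes. Count so far: 8

Answer: 8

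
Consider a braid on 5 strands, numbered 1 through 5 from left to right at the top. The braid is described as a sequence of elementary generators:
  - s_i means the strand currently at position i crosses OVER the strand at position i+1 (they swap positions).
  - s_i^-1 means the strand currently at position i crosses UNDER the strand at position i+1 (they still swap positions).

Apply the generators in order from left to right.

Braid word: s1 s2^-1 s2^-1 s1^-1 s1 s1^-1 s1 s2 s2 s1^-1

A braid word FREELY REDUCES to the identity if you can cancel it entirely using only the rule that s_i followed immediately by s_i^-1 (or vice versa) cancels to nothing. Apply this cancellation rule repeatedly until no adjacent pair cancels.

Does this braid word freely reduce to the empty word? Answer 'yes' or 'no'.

Answer: yes

Derivation:
Gen 1 (s1): push. Stack: [s1]
Gen 2 (s2^-1): push. Stack: [s1 s2^-1]
Gen 3 (s2^-1): push. Stack: [s1 s2^-1 s2^-1]
Gen 4 (s1^-1): push. Stack: [s1 s2^-1 s2^-1 s1^-1]
Gen 5 (s1): cancels prior s1^-1. Stack: [s1 s2^-1 s2^-1]
Gen 6 (s1^-1): push. Stack: [s1 s2^-1 s2^-1 s1^-1]
Gen 7 (s1): cancels prior s1^-1. Stack: [s1 s2^-1 s2^-1]
Gen 8 (s2): cancels prior s2^-1. Stack: [s1 s2^-1]
Gen 9 (s2): cancels prior s2^-1. Stack: [s1]
Gen 10 (s1^-1): cancels prior s1. Stack: []
Reduced word: (empty)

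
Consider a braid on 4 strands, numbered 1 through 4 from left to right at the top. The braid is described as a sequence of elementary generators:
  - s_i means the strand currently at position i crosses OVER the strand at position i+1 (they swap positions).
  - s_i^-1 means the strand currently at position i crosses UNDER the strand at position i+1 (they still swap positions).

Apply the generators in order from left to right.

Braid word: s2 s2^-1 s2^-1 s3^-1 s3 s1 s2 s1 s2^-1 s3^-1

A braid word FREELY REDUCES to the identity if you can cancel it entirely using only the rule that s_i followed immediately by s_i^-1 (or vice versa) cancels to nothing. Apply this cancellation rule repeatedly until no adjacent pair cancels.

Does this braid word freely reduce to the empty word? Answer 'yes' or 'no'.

Answer: no

Derivation:
Gen 1 (s2): push. Stack: [s2]
Gen 2 (s2^-1): cancels prior s2. Stack: []
Gen 3 (s2^-1): push. Stack: [s2^-1]
Gen 4 (s3^-1): push. Stack: [s2^-1 s3^-1]
Gen 5 (s3): cancels prior s3^-1. Stack: [s2^-1]
Gen 6 (s1): push. Stack: [s2^-1 s1]
Gen 7 (s2): push. Stack: [s2^-1 s1 s2]
Gen 8 (s1): push. Stack: [s2^-1 s1 s2 s1]
Gen 9 (s2^-1): push. Stack: [s2^-1 s1 s2 s1 s2^-1]
Gen 10 (s3^-1): push. Stack: [s2^-1 s1 s2 s1 s2^-1 s3^-1]
Reduced word: s2^-1 s1 s2 s1 s2^-1 s3^-1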